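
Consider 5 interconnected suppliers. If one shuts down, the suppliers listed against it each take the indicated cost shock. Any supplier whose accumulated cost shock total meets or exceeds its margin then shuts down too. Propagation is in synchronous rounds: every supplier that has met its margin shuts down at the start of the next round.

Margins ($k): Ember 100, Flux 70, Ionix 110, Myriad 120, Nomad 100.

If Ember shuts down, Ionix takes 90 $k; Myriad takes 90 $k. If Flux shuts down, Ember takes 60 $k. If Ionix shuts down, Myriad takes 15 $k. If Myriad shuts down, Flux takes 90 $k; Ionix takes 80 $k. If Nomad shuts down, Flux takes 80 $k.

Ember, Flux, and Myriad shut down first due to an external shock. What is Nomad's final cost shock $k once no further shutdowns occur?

Round 1 — Ember, Flux, Myriad shut down (initial).
  Ionix: +90+80 → 170 ≥ 110
Round 2 — Ionix shuts down.
No further shutdowns.

0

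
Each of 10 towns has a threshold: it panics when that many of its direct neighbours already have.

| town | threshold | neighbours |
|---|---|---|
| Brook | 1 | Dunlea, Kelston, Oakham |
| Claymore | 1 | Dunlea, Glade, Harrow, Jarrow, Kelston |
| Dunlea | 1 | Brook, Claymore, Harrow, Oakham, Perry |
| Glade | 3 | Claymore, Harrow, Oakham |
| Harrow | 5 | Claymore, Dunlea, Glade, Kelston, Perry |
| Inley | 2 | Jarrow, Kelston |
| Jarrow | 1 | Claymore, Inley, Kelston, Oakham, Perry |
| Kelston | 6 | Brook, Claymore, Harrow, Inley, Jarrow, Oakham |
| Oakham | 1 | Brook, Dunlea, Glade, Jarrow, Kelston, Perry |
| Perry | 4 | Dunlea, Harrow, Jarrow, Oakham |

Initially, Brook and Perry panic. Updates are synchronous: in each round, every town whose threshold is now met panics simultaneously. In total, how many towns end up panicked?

6

Round 1 — Brook, Perry panic (initial).
Round 2 — checking thresholds:
  Dunlea: 2 of 5 neighbours ≥ 1, panics.
  Harrow: 1 of 5 neighbours < 5, holds.
  Jarrow: 1 of 5 neighbours ≥ 1, panics.
  Kelston: 1 of 6 neighbours < 6, holds.
  Oakham: 2 of 6 neighbours ≥ 1, panics.
Round 3 — checking thresholds:
  Claymore: 2 of 5 neighbours ≥ 1, panics.
  Glade: 1 of 3 neighbours < 3, holds.
  Harrow: 2 of 5 neighbours < 5, holds.
  Inley: 1 of 2 neighbours < 2, holds.
  Kelston: 3 of 6 neighbours < 6, holds.
Round 4 — no new panics; cascade stops.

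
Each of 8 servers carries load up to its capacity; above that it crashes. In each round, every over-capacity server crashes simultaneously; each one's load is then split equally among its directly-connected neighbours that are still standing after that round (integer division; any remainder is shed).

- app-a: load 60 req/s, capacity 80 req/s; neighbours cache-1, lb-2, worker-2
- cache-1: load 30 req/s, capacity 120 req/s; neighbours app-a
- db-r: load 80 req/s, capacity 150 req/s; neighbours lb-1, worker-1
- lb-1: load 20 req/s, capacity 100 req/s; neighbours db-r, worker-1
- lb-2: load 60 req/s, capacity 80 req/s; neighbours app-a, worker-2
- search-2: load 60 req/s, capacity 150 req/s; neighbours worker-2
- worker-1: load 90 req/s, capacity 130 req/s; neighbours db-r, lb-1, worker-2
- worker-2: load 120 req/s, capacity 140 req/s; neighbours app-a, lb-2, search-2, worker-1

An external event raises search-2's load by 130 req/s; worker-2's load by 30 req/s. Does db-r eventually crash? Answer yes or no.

no

Round 1 — search-2 at 190 > 150; worker-2 at 150 > 140. search-2, worker-2 crash.
  search-2 sheds 190 req/s: no online neighbours, lost.
  worker-2 sheds 150 req/s to app-a, lb-2, worker-1: 50 each.
    app-a: 60+50 = 110 > 80
    lb-2: 60+50 = 110 > 80
    worker-1: 90+50 = 140 > 130
Round 2 — app-a, lb-2, worker-1 crash.
  app-a sheds 110 req/s to cache-1: 110 each.
    cache-1: 30+110 = 140 > 120
  lb-2 sheds 110 req/s: no online neighbours, lost.
  worker-1 sheds 140 req/s to db-r, lb-1: 70 each.
    db-r: 80+70 = 150 ≤ 150
    lb-1: 20+70 = 90 ≤ 100
Round 3 — cache-1 crashes.
  cache-1 sheds 140 req/s: no online neighbours, lost.
No further crashes.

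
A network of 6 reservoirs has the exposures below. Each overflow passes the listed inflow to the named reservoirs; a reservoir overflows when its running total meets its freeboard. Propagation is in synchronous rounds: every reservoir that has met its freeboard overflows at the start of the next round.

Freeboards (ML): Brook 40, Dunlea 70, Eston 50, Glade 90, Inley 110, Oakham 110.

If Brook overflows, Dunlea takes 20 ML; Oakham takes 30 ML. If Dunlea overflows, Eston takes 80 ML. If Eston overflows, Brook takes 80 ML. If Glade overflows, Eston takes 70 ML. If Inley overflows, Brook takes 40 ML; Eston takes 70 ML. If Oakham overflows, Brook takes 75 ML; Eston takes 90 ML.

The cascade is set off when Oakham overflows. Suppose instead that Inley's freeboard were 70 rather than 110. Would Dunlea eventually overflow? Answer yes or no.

no

With Inley's freeboard at 70:
Round 1 — Oakham overflows (initial).
  Brook: +75 → 75 ≥ 40
  Eston: +90 → 90 ≥ 50
Round 2 — Brook, Eston overflow.
  Dunlea: +20 → 20 < 70
No further overflows.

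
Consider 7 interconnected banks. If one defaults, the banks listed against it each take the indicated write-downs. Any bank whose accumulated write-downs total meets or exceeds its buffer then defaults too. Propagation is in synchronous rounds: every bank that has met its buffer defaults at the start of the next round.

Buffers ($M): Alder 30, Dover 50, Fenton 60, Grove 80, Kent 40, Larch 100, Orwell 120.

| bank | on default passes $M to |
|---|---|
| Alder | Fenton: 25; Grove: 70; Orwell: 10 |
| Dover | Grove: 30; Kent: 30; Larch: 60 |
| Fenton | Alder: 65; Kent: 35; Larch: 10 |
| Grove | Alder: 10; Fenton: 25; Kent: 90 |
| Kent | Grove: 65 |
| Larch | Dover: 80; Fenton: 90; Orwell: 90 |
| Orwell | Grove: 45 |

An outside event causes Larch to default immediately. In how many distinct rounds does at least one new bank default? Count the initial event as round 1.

4

Round 1 — Larch defaults (initial).
  Dover: +80 → 80 ≥ 50
  Fenton: +90 → 90 ≥ 60
  Orwell: +90 → 90 < 120
Round 2 — Dover, Fenton default.
  Alder: +65 → 65 ≥ 30
  Grove: +30 → 30 < 80
  Kent: +30+35 → 65 ≥ 40
Round 3 — Alder, Kent default.
  Grove: +70+65 → 165 ≥ 80
  Orwell: +10 → 100 < 120
Round 4 — Grove defaults.
No further defaults.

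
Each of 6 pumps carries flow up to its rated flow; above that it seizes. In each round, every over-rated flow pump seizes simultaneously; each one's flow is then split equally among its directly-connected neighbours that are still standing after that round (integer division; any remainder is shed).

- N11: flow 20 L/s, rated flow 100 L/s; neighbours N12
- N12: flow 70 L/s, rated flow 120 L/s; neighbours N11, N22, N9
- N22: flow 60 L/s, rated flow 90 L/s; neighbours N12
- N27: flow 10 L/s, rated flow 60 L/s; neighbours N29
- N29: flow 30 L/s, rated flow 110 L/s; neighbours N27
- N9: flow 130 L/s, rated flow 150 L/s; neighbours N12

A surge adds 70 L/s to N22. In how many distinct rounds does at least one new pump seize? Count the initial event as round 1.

Round 1 — N22 at 130 > 90. N22 seizes.
  N22 sheds 130 L/s to N12: 130 each.
    N12: 70+130 = 200 > 120
Round 2 — N12 seizes.
  N12 sheds 200 L/s to N11, N9: 100 each.
    N11: 20+100 = 120 > 100
    N9: 130+100 = 230 > 150
Round 3 — N11, N9 seize.
  N11 sheds 120 L/s: no online neighbours, lost.
  N9 sheds 230 L/s: no online neighbours, lost.
No further seizures.

3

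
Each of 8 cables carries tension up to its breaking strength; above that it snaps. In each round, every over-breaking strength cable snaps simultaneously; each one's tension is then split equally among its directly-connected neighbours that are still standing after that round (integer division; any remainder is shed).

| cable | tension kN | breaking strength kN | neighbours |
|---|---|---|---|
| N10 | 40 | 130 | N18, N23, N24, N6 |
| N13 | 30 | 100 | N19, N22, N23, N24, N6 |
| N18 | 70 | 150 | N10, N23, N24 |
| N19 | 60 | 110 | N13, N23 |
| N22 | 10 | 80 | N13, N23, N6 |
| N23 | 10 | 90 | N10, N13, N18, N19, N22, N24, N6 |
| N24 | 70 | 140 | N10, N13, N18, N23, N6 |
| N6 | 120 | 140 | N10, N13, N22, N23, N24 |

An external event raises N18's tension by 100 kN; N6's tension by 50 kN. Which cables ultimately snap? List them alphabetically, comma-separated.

Round 1 — N18 at 170 > 150; N6 at 170 > 140. N18, N6 snap.
  N18 sheds 170 kN to N10, N23, N24: 56 each (2 lost).
    N10: 40+56 = 96 ≤ 130
    N23: 10+56 = 66 ≤ 90
    N24: 70+56 = 126 ≤ 140
  N6 sheds 170 kN to N10, N13, N22, N23, N24: 34 each.
    N10: 96+34 = 130 ≤ 130
    N13: 30+34 = 64 ≤ 100
    N22: 10+34 = 44 ≤ 80
    N23: 66+34 = 100 > 90
    N24: 126+34 = 160 > 140
Round 2 — N23, N24 snap.
  N23 sheds 100 kN to N10, N13, N19, N22: 25 each.
    N10: 130+25 = 155 > 130
    N13: 64+25 = 89 ≤ 100
    N19: 60+25 = 85 ≤ 110
    N22: 44+25 = 69 ≤ 80
  N24 sheds 160 kN to N10, N13: 80 each.
    N10: 155+80 = 235 > 130
    N13: 89+80 = 169 > 100
Round 3 — N10, N13 snap.
  N10 sheds 235 kN: no online neighbours, lost.
  N13 sheds 169 kN to N19, N22: 84 each (1 lost).
    N19: 85+84 = 169 > 110
    N22: 69+84 = 153 > 80
Round 4 — N19, N22 snap.
  N19 sheds 169 kN: no online neighbours, lost.
  N22 sheds 153 kN: no online neighbours, lost.
No further breaks.

N10, N13, N18, N19, N22, N23, N24, N6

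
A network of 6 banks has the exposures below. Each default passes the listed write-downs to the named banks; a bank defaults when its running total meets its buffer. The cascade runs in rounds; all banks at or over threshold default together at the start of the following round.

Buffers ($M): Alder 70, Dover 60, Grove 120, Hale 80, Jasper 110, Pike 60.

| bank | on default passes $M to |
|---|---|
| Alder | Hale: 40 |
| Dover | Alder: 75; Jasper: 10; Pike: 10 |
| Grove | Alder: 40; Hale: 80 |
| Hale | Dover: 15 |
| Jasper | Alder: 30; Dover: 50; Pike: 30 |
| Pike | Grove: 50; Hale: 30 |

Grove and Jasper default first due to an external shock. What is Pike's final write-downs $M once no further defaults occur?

40

Round 1 — Grove, Jasper default (initial).
  Alder: +40+30 → 70 ≥ 70
  Dover: +50 → 50 < 60
  Hale: +80 → 80 ≥ 80
  Pike: +30 → 30 < 60
Round 2 — Alder, Hale default.
  Dover: +15 → 65 ≥ 60
Round 3 — Dover defaults.
  Pike: +10 → 40 < 60
No further defaults.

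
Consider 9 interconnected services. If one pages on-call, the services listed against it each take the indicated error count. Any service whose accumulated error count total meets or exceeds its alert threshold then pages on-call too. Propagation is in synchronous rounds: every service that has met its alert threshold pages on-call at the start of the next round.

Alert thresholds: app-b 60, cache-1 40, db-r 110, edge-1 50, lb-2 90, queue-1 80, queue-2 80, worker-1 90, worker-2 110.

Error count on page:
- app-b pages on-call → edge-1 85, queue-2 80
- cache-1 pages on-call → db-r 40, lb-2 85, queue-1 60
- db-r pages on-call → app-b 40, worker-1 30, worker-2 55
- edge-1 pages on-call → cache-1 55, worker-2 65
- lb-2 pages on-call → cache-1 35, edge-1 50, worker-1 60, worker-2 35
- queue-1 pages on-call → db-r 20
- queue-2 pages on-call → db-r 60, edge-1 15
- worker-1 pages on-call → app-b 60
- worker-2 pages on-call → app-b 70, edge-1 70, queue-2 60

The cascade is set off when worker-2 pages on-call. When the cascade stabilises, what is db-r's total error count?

100

Round 1 — worker-2 pages on-call (initial).
  app-b: +70 → 70 ≥ 60
  edge-1: +70 → 70 ≥ 50
  queue-2: +60 → 60 < 80
Round 2 — app-b, edge-1 page on-call.
  cache-1: +55 → 55 ≥ 40
  queue-2: +80 → 140 ≥ 80
Round 3 — cache-1, queue-2 page on-call.
  db-r: +40+60 → 100 < 110
  lb-2: +85 → 85 < 90
  queue-1: +60 → 60 < 80
No further pages.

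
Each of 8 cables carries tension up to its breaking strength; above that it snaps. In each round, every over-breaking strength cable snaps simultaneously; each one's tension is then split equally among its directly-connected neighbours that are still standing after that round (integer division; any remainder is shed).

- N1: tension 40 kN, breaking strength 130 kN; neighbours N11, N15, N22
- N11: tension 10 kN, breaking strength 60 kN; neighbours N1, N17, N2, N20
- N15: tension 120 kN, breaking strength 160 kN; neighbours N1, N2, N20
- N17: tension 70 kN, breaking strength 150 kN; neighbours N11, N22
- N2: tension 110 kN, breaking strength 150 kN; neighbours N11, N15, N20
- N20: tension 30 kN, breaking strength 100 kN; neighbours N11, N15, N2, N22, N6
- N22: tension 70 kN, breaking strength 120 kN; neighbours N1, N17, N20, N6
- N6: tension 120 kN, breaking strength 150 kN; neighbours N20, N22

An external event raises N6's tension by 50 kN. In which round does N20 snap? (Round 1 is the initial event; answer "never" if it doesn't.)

2

Round 1 — N6 at 170 > 150. N6 snaps.
  N6 sheds 170 kN to N20, N22: 85 each.
    N20: 30+85 = 115 > 100
    N22: 70+85 = 155 > 120
Round 2 — N20, N22 snap.
  N20 sheds 115 kN to N11, N15, N2: 38 each (1 lost).
    N11: 10+38 = 48 ≤ 60
    N15: 120+38 = 158 ≤ 160
    N2: 110+38 = 148 ≤ 150
  N22 sheds 155 kN to N1, N17: 77 each (1 lost).
    N1: 40+77 = 117 ≤ 130
    N17: 70+77 = 147 ≤ 150
No further breaks.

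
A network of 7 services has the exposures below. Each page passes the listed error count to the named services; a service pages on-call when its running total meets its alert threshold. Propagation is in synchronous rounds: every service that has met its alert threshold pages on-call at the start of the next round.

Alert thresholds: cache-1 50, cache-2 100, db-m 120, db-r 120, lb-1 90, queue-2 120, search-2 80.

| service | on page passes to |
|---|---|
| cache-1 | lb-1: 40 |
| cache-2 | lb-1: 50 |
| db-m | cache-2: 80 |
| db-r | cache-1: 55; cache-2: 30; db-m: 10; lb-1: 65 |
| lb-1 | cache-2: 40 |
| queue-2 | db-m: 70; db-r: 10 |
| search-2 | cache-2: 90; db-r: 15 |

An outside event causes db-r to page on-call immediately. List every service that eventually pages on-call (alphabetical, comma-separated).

cache-1, db-r, lb-1

Round 1 — db-r pages on-call (initial).
  cache-1: +55 → 55 ≥ 50
  cache-2: +30 → 30 < 100
  db-m: +10 → 10 < 120
  lb-1: +65 → 65 < 90
Round 2 — cache-1 pages on-call.
  lb-1: +40 → 105 ≥ 90
Round 3 — lb-1 pages on-call.
  cache-2: +40 → 70 < 100
No further pages.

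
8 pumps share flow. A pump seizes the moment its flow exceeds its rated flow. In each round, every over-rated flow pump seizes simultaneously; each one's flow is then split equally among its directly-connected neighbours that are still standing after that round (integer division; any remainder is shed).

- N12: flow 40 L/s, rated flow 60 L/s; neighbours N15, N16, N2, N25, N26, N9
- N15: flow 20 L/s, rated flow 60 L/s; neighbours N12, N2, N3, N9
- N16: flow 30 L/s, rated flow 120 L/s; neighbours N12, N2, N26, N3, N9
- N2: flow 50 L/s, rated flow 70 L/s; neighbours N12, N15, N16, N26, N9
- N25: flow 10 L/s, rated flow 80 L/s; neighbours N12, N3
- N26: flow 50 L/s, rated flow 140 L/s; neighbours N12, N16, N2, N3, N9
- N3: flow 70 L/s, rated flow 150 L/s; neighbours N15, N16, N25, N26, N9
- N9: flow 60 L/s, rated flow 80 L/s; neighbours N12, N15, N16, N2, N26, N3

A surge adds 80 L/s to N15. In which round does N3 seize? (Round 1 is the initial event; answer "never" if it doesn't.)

never

Round 1 — N15 at 100 > 60. N15 seizes.
  N15 sheds 100 L/s to N12, N2, N3, N9: 25 each.
    N12: 40+25 = 65 > 60
    N2: 50+25 = 75 > 70
    N3: 70+25 = 95 ≤ 150
    N9: 60+25 = 85 > 80
Round 2 — N12, N2, N9 seize.
  N12 sheds 65 L/s to N16, N25, N26: 21 each (2 lost).
    N16: 30+21 = 51 ≤ 120
    N25: 10+21 = 31 ≤ 80
    N26: 50+21 = 71 ≤ 140
  N2 sheds 75 L/s to N16, N26: 37 each (1 lost).
    N16: 51+37 = 88 ≤ 120
    N26: 71+37 = 108 ≤ 140
  N9 sheds 85 L/s to N16, N26, N3: 28 each (1 lost).
    N16: 88+28 = 116 ≤ 120
    N26: 108+28 = 136 ≤ 140
    N3: 95+28 = 123 ≤ 150
No further seizures.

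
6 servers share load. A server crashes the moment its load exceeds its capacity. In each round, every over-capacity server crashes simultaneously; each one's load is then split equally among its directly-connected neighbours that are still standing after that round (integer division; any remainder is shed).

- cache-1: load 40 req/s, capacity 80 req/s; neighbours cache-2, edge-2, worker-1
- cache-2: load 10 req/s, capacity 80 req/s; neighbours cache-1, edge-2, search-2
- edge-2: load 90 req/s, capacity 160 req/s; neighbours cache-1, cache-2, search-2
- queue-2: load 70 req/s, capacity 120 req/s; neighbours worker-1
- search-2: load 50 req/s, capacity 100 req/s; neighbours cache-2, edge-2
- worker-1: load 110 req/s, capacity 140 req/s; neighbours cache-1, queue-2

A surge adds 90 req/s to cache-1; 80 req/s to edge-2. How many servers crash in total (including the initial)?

6

Round 1 — cache-1 at 130 > 80; edge-2 at 170 > 160. cache-1, edge-2 crash.
  cache-1 sheds 130 req/s to cache-2, worker-1: 65 each.
    cache-2: 10+65 = 75 ≤ 80
    worker-1: 110+65 = 175 > 140
  edge-2 sheds 170 req/s to cache-2, search-2: 85 each.
    cache-2: 75+85 = 160 > 80
    search-2: 50+85 = 135 > 100
Round 2 — cache-2, search-2, worker-1 crash.
  cache-2 sheds 160 req/s: no online neighbours, lost.
  search-2 sheds 135 req/s: no online neighbours, lost.
  worker-1 sheds 175 req/s to queue-2: 175 each.
    queue-2: 70+175 = 245 > 120
Round 3 — queue-2 crashes.
  queue-2 sheds 245 req/s: no online neighbours, lost.
No further crashes.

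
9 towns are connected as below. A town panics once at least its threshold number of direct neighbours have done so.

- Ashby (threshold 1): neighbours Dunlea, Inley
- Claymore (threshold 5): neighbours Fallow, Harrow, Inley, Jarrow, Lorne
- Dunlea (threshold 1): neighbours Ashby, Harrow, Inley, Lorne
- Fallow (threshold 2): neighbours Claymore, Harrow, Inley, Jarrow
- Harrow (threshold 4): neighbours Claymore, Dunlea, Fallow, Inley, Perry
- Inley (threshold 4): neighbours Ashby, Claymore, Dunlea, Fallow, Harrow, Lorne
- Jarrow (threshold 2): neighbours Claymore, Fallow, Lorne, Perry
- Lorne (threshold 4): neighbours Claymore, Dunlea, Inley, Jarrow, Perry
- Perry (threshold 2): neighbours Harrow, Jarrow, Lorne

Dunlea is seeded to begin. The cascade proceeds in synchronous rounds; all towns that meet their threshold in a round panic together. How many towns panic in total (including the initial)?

2

Round 1 — Dunlea panics (initial).
Round 2 — checking thresholds:
  Ashby: 1 of 2 neighbours ≥ 1, panics.
  Harrow: 1 of 5 neighbours < 4, below threshold.
  Inley: 1 of 6 neighbours < 4, below threshold.
  Lorne: 1 of 5 neighbours < 4, below threshold.
Round 3 — no new panics; cascade stops.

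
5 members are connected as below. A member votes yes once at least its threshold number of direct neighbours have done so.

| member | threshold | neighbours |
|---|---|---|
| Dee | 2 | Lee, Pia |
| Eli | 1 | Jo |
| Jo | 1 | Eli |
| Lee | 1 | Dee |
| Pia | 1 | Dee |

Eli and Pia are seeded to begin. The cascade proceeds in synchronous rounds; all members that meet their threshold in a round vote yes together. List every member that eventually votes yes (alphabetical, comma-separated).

Eli, Jo, Pia

Round 1 — Eli, Pia vote yes (initial).
Round 2 — checking thresholds:
  Dee: 1 of 2 neighbours < 2, holds.
  Jo: 1 of 1 neighbours ≥ 1, votes yes.
Round 3 — no new yes votes; cascade stops.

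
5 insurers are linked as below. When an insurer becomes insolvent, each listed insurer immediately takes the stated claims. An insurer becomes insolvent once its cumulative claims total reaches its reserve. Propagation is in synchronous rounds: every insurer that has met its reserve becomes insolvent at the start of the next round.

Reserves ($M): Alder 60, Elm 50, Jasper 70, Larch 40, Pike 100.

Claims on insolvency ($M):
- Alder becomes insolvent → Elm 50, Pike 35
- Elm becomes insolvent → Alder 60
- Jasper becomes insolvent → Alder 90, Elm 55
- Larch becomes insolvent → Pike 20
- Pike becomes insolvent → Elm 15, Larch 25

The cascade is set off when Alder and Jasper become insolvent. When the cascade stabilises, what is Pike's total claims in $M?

Round 1 — Alder, Jasper become insolvent (initial).
  Elm: +50+55 → 105 ≥ 50
  Pike: +35 → 35 < 100
Round 2 — Elm becomes insolvent.
No further insolvencies.

35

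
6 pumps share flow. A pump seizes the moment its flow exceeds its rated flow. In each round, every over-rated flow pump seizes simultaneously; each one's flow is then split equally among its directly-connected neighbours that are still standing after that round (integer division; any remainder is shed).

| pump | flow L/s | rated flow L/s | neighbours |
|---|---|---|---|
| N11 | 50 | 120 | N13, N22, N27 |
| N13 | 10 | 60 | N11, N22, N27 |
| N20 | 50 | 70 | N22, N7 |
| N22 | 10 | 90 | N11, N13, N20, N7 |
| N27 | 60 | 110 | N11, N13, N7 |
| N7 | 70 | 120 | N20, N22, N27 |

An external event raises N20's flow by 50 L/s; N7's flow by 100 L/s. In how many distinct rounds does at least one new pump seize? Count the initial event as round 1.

Round 1 — N20 at 100 > 70; N7 at 170 > 120. N20, N7 seize.
  N20 sheds 100 L/s to N22: 100 each.
    N22: 10+100 = 110 > 90
  N7 sheds 170 L/s to N22, N27: 85 each.
    N22: 110+85 = 195 > 90
    N27: 60+85 = 145 > 110
Round 2 — N22, N27 seize.
  N22 sheds 195 L/s to N11, N13: 97 each (1 lost).
    N11: 50+97 = 147 > 120
    N13: 10+97 = 107 > 60
  N27 sheds 145 L/s to N11, N13: 72 each (1 lost).
    N11: 147+72 = 219 > 120
    N13: 107+72 = 179 > 60
Round 3 — N11, N13 seize.
  N11 sheds 219 L/s: no online neighbours, lost.
  N13 sheds 179 L/s: no online neighbours, lost.
No further seizures.

3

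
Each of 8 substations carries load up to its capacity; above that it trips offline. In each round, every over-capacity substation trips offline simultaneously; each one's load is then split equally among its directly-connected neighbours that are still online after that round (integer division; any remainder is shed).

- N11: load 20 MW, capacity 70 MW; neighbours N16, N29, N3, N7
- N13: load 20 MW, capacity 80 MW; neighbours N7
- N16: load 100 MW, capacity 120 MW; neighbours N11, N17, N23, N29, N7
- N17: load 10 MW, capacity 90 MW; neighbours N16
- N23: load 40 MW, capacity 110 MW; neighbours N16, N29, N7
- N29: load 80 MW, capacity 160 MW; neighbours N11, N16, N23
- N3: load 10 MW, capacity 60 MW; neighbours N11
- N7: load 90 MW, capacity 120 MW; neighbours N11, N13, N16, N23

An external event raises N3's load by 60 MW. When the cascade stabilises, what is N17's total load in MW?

Round 1 — N3 at 70 > 60. N3 trips offline.
  N3 sheds 70 MW to N11: 70 each.
    N11: 20+70 = 90 > 70
Round 2 — N11 trips offline.
  N11 sheds 90 MW to N16, N29, N7: 30 each.
    N16: 100+30 = 130 > 120
    N29: 80+30 = 110 ≤ 160
    N7: 90+30 = 120 ≤ 120
Round 3 — N16 trips offline.
  N16 sheds 130 MW to N17, N23, N29, N7: 32 each (2 lost).
    N17: 10+32 = 42 ≤ 90
    N23: 40+32 = 72 ≤ 110
    N29: 110+32 = 142 ≤ 160
    N7: 120+32 = 152 > 120
Round 4 — N7 trips offline.
  N7 sheds 152 MW to N13, N23: 76 each.
    N13: 20+76 = 96 > 80
    N23: 72+76 = 148 > 110
Round 5 — N13, N23 trip offline.
  N13 sheds 96 MW: no online neighbours, lost.
  N23 sheds 148 MW to N29: 148 each.
    N29: 142+148 = 290 > 160
Round 6 — N29 trips offline.
  N29 sheds 290 MW: no online neighbours, lost.
No further trips.

42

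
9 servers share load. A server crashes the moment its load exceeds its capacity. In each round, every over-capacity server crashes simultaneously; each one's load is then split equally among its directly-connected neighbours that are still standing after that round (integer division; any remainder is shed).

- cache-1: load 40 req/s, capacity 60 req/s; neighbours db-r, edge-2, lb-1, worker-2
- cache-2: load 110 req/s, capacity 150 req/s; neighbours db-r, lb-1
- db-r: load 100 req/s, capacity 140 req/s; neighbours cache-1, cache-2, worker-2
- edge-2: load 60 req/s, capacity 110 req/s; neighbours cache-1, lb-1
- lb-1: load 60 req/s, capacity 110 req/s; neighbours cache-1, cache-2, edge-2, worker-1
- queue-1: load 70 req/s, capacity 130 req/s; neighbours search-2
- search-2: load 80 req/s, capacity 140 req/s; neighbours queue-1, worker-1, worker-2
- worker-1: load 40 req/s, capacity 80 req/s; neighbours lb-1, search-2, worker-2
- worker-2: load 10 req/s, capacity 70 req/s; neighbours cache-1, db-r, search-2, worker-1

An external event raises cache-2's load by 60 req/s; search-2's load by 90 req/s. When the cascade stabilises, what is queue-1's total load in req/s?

126

Round 1 — cache-2 at 170 > 150; search-2 at 170 > 140. cache-2, search-2 crash.
  cache-2 sheds 170 req/s to db-r, lb-1: 85 each.
    db-r: 100+85 = 185 > 140
    lb-1: 60+85 = 145 > 110
  search-2 sheds 170 req/s to queue-1, worker-1, worker-2: 56 each (2 lost).
    queue-1: 70+56 = 126 ≤ 130
    worker-1: 40+56 = 96 > 80
    worker-2: 10+56 = 66 ≤ 70
Round 2 — db-r, lb-1, worker-1 crash.
  db-r sheds 185 req/s to cache-1, worker-2: 92 each (1 lost).
    cache-1: 40+92 = 132 > 60
    worker-2: 66+92 = 158 > 70
  lb-1 sheds 145 req/s to cache-1, edge-2: 72 each (1 lost).
    cache-1: 132+72 = 204 > 60
    edge-2: 60+72 = 132 > 110
  worker-1 sheds 96 req/s to worker-2: 96 each.
    worker-2: 158+96 = 254 > 70
Round 3 — cache-1, edge-2, worker-2 crash.
  cache-1 sheds 204 req/s: no online neighbours, lost.
  edge-2 sheds 132 req/s: no online neighbours, lost.
  worker-2 sheds 254 req/s: no online neighbours, lost.
No further crashes.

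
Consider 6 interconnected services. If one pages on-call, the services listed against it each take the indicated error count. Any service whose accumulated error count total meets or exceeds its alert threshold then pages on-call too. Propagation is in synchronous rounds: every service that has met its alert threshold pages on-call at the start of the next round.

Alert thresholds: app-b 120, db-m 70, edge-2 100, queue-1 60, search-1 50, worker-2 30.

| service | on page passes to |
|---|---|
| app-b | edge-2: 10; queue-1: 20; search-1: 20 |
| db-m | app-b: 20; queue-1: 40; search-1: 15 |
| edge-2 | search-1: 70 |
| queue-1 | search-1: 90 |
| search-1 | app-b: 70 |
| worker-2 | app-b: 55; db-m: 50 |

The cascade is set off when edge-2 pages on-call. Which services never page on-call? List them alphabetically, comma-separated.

Round 1 — edge-2 pages on-call (initial).
  search-1: +70 → 70 ≥ 50
Round 2 — search-1 pages on-call.
  app-b: +70 → 70 < 120
No further pages.

app-b, db-m, queue-1, worker-2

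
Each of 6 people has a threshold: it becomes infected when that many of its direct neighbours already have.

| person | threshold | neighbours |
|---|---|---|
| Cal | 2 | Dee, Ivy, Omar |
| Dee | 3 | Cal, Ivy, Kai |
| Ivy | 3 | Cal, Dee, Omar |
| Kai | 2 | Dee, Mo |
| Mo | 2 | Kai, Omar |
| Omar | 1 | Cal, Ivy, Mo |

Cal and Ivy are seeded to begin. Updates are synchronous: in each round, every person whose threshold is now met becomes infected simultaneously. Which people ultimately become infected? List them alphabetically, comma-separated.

Cal, Ivy, Omar

Round 1 — Cal, Ivy become infected (initial).
Round 2 — checking thresholds:
  Dee: 2 of 3 neighbours < 3, below threshold.
  Omar: 2 of 3 neighbours ≥ 1, becomes infected.
Round 3 — no new infections; cascade stops.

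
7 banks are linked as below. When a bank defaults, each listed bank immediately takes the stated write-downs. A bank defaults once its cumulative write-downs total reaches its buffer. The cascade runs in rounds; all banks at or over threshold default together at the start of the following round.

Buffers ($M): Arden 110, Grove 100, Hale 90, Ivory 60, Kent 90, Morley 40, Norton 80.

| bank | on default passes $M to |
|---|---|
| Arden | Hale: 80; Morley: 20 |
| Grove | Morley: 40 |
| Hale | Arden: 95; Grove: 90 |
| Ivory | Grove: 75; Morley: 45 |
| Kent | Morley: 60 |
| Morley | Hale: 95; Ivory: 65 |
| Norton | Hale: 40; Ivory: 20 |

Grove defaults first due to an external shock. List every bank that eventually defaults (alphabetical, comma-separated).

Grove, Hale, Ivory, Morley

Round 1 — Grove defaults (initial).
  Morley: +40 → 40 ≥ 40
Round 2 — Morley defaults.
  Hale: +95 → 95 ≥ 90
  Ivory: +65 → 65 ≥ 60
Round 3 — Hale, Ivory default.
  Arden: +95 → 95 < 110
No further defaults.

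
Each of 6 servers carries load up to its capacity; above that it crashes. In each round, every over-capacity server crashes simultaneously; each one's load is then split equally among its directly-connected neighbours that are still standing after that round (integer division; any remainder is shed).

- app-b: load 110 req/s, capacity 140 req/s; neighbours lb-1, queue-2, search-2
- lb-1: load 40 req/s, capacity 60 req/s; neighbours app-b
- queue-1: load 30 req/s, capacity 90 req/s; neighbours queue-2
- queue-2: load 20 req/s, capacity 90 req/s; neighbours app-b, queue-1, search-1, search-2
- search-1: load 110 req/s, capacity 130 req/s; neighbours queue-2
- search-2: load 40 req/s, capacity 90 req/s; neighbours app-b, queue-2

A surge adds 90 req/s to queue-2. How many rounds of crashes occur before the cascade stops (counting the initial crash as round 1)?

2

Round 1 — queue-2 at 110 > 90. queue-2 crashes.
  queue-2 sheds 110 req/s to app-b, queue-1, search-1, search-2: 27 each (2 lost).
    app-b: 110+27 = 137 ≤ 140
    queue-1: 30+27 = 57 ≤ 90
    search-1: 110+27 = 137 > 130
    search-2: 40+27 = 67 ≤ 90
Round 2 — search-1 crashes.
  search-1 sheds 137 req/s: no online neighbours, lost.
No further crashes.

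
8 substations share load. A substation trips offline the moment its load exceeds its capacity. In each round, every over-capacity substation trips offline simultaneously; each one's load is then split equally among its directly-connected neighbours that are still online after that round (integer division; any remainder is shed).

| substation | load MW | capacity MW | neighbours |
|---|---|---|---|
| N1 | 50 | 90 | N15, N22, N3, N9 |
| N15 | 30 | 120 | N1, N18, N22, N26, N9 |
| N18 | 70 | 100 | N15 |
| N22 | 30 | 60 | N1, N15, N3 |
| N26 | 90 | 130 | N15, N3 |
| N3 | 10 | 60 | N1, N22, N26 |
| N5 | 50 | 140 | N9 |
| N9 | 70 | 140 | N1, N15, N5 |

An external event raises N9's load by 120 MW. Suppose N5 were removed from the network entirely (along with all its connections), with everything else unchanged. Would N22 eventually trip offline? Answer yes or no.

yes

With N5 removed:
Round 1 — N9 at 190 > 140. N9 trips offline.
  N9 sheds 190 MW to N1, N15: 95 each.
    N1: 50+95 = 145 > 90
    N15: 30+95 = 125 > 120
Round 2 — N1, N15 trip offline.
  N1 sheds 145 MW to N22, N3: 72 each (1 lost).
    N22: 30+72 = 102 > 60
    N3: 10+72 = 82 > 60
  N15 sheds 125 MW to N18, N22, N26: 41 each (2 lost).
    N18: 70+41 = 111 > 100
    N22: 102+41 = 143 > 60
    N26: 90+41 = 131 > 130
Round 3 — N18, N22, N26, N3 trip offline.
  N18 sheds 111 MW: no online neighbours, lost.
  N22 sheds 143 MW: no online neighbours, lost.
  N26 sheds 131 MW: no online neighbours, lost.
  N3 sheds 82 MW: no online neighbours, lost.
No further trips.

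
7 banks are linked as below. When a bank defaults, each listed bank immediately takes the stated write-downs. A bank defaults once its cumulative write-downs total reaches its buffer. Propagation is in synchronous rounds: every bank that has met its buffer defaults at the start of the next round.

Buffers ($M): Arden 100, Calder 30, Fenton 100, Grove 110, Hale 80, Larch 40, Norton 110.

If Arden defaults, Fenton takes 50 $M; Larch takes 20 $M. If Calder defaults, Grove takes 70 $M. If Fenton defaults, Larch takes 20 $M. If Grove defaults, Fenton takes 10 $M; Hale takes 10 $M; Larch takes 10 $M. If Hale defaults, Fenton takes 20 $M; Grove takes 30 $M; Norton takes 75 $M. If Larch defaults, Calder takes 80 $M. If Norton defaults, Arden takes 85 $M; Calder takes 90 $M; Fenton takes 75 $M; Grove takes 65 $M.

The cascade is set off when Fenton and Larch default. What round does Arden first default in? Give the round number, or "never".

never

Round 1 — Fenton, Larch default (initial).
  Calder: +80 → 80 ≥ 30
Round 2 — Calder defaults.
  Grove: +70 → 70 < 110
No further defaults.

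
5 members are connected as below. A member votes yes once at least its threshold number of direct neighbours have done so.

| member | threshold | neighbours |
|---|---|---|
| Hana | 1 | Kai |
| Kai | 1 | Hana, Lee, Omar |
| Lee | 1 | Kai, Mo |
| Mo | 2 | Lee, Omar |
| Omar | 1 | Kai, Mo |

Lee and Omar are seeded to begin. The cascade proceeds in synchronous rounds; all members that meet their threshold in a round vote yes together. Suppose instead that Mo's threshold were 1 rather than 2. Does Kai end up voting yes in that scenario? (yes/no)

With Mo's threshold at 1:
Round 1 — Lee, Omar vote yes (initial).
Round 2 — checking thresholds:
  Kai: 2 of 3 neighbours ≥ 1, votes yes.
  Mo: 2 of 2 neighbours ≥ 1, votes yes.
Round 3 — checking thresholds:
  Hana: 1 of 1 neighbours ≥ 1, votes yes.
Round 4 — no new yes votes; cascade stops.

yes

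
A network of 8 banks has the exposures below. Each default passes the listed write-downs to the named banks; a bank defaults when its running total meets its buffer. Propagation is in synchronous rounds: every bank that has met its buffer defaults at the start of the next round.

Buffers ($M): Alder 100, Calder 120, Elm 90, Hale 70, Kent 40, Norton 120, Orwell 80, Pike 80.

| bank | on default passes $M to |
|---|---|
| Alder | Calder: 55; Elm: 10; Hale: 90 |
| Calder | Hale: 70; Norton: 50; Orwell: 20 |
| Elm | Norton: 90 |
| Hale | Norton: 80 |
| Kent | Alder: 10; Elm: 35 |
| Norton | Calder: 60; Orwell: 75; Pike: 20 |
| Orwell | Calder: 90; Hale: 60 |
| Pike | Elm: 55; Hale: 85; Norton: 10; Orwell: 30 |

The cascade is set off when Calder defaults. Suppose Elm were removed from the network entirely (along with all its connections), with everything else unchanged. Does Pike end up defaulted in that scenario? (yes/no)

With Elm removed:
Round 1 — Calder defaults (initial).
  Hale: +70 → 70 ≥ 70
  Norton: +50 → 50 < 120
  Orwell: +20 → 20 < 80
Round 2 — Hale defaults.
  Norton: +80 → 130 ≥ 120
Round 3 — Norton defaults.
  Orwell: +75 → 95 ≥ 80
  Pike: +20 → 20 < 80
Round 4 — Orwell defaults.
No further defaults.

no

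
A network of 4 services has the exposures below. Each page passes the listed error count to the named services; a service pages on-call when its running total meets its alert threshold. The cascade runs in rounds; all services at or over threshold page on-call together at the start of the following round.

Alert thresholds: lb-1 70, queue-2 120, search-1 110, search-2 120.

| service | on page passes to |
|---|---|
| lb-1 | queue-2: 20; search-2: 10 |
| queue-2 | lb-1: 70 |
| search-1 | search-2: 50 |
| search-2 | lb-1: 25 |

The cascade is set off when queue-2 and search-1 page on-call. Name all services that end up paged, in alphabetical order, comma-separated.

Round 1 — queue-2, search-1 page on-call (initial).
  lb-1: +70 → 70 ≥ 70
  search-2: +50 → 50 < 120
Round 2 — lb-1 pages on-call.
  search-2: +10 → 60 < 120
No further pages.

lb-1, queue-2, search-1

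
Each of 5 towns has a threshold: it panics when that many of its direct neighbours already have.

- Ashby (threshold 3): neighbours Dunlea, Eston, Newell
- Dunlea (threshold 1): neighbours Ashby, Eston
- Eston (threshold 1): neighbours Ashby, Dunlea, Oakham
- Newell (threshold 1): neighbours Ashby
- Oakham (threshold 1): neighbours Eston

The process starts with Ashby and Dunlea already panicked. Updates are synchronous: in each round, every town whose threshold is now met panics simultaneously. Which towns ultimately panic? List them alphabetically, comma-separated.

Ashby, Dunlea, Eston, Newell, Oakham

Round 1 — Ashby, Dunlea panic (initial).
Round 2 — checking thresholds:
  Eston: 2 of 3 neighbours ≥ 1, panics.
  Newell: 1 of 1 neighbours ≥ 1, panics.
Round 3 — checking thresholds:
  Oakham: 1 of 1 neighbours ≥ 1, panics.
Round 4 — no new panics; cascade stops.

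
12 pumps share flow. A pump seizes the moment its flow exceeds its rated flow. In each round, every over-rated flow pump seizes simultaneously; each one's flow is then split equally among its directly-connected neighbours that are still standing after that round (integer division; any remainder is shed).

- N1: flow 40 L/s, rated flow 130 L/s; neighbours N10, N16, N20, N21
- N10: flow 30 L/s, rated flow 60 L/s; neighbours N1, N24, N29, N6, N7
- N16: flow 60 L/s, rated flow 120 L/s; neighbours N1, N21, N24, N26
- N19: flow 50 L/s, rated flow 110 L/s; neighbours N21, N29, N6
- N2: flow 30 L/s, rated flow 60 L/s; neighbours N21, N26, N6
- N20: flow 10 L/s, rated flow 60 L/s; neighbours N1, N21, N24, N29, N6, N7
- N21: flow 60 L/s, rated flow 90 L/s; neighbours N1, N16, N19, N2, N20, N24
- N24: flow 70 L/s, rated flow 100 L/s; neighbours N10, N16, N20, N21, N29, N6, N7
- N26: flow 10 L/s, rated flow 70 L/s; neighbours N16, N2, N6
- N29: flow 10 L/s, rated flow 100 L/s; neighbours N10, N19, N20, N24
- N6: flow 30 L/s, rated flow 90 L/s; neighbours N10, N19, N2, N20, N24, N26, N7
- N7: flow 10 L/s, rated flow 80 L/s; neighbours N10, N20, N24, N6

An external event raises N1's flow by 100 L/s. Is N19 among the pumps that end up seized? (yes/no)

no

Round 1 — N1 at 140 > 130. N1 seizes.
  N1 sheds 140 L/s to N10, N16, N20, N21: 35 each.
    N10: 30+35 = 65 > 60
    N16: 60+35 = 95 ≤ 120
    N20: 10+35 = 45 ≤ 60
    N21: 60+35 = 95 > 90
Round 2 — N10, N21 seize.
  N10 sheds 65 L/s to N24, N29, N6, N7: 16 each (1 lost).
    N24: 70+16 = 86 ≤ 100
    N29: 10+16 = 26 ≤ 100
    N6: 30+16 = 46 ≤ 90
    N7: 10+16 = 26 ≤ 80
  N21 sheds 95 L/s to N16, N19, N2, N20, N24: 19 each.
    N16: 95+19 = 114 ≤ 120
    N19: 50+19 = 69 ≤ 110
    N2: 30+19 = 49 ≤ 60
    N20: 45+19 = 64 > 60
    N24: 86+19 = 105 > 100
Round 3 — N20, N24 seize.
  N20 sheds 64 L/s to N29, N6, N7: 21 each (1 lost).
    N29: 26+21 = 47 ≤ 100
    N6: 46+21 = 67 ≤ 90
    N7: 26+21 = 47 ≤ 80
  N24 sheds 105 L/s to N16, N29, N6, N7: 26 each (1 lost).
    N16: 114+26 = 140 > 120
    N29: 47+26 = 73 ≤ 100
    N6: 67+26 = 93 > 90
    N7: 47+26 = 73 ≤ 80
Round 4 — N16, N6 seize.
  N16 sheds 140 L/s to N26: 140 each.
    N26: 10+140 = 150 > 70
  N6 sheds 93 L/s to N19, N2, N26, N7: 23 each (1 lost).
    N19: 69+23 = 92 ≤ 110
    N2: 49+23 = 72 > 60
    N26: 150+23 = 173 > 70
    N7: 73+23 = 96 > 80
Round 5 — N2, N26, N7 seize.
  N2 sheds 72 L/s: no online neighbours, lost.
  N26 sheds 173 L/s: no online neighbours, lost.
  N7 sheds 96 L/s: no online neighbours, lost.
No further seizures.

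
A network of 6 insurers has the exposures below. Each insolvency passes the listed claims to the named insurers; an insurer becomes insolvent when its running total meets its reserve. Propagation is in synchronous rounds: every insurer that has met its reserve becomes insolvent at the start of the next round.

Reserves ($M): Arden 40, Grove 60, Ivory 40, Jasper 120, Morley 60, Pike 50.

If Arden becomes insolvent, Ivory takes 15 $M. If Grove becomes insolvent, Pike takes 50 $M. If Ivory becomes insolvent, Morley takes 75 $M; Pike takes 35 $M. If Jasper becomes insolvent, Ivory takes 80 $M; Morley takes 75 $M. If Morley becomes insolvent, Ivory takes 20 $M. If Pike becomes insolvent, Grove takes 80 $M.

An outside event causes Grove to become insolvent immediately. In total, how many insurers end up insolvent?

Round 1 — Grove becomes insolvent (initial).
  Pike: +50 → 50 ≥ 50
Round 2 — Pike becomes insolvent.
No further insolvencies.

2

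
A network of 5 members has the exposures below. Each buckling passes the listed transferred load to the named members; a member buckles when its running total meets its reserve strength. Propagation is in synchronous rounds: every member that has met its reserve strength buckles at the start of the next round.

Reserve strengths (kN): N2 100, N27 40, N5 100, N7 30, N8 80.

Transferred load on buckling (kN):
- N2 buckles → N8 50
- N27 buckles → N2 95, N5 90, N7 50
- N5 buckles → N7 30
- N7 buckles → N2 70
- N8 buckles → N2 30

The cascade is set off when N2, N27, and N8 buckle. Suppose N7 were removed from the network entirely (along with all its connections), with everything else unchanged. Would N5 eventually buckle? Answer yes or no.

With N7 removed:
Round 1 — N2, N27, N8 buckle (initial).
  N5: +90 → 90 < 100
No further bucklings.

no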